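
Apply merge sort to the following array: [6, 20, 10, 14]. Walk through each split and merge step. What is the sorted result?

Merge sort trace:

Split: [6, 20, 10, 14] -> [6, 20] and [10, 14]
  Split: [6, 20] -> [6] and [20]
  Merge: [6] + [20] -> [6, 20]
  Split: [10, 14] -> [10] and [14]
  Merge: [10] + [14] -> [10, 14]
Merge: [6, 20] + [10, 14] -> [6, 10, 14, 20]

Final sorted array: [6, 10, 14, 20]

The merge sort proceeds by recursively splitting the array and merging sorted halves.
After all merges, the sorted array is [6, 10, 14, 20].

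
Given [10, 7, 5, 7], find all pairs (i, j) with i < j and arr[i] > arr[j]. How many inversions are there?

Finding inversions in [10, 7, 5, 7]:

(0, 1): arr[0]=10 > arr[1]=7
(0, 2): arr[0]=10 > arr[2]=5
(0, 3): arr[0]=10 > arr[3]=7
(1, 2): arr[1]=7 > arr[2]=5

Total inversions: 4

The array has 4 inversion(s): (0,1), (0,2), (0,3), (1,2). Each pair (i,j) satisfies i < j and arr[i] > arr[j].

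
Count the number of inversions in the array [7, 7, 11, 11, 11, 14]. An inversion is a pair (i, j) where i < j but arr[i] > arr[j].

Finding inversions in [7, 7, 11, 11, 11, 14]:


Total inversions: 0

The array has 0 inversions. It is already sorted.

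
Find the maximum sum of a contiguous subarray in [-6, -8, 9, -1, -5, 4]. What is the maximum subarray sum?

Using Kadane's algorithm on [-6, -8, 9, -1, -5, 4]:

Scanning through the array:
Position 1 (value -8): max_ending_here = -8, max_so_far = -6
Position 2 (value 9): max_ending_here = 9, max_so_far = 9
Position 3 (value -1): max_ending_here = 8, max_so_far = 9
Position 4 (value -5): max_ending_here = 3, max_so_far = 9
Position 5 (value 4): max_ending_here = 7, max_so_far = 9

Maximum subarray: [9]
Maximum sum: 9

The maximum subarray is [9] with sum 9. This subarray runs from index 2 to index 2.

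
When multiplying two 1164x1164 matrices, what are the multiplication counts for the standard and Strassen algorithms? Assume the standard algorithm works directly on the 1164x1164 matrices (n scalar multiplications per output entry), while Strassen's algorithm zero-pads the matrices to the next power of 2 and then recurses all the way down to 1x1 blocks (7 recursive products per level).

Matrix multiplication for 1164x1164 matrices:

Strassen's algorithm requires power-of-2 dimensions. Pad 1164x1164 to 2048x2048 (next power of 2).

Standard algorithm: 1164^3 = 1577098944 multiplications
Strassen's algorithm: 7^(log2(2048)) = 7^11 = 1977326743 multiplications
Difference: 1577098944 - 1977326743 = -400227799 (Strassen uses MORE here due to padding overhead — for small or just-over-power-of-2 n, padding can outweigh the per-level savings)

Standard: 1577098944 multiplications (1164^3). Strassen: 1977326743 multiplications (7^11, after padding to 2048x2048). Strassen reduces 8 recursive multiplications to 7 at each level.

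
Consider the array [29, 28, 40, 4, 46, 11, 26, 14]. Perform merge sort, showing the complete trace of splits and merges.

Merge sort trace:

Split: [29, 28, 40, 4, 46, 11, 26, 14] -> [29, 28, 40, 4] and [46, 11, 26, 14]
  Split: [29, 28, 40, 4] -> [29, 28] and [40, 4]
    Split: [29, 28] -> [29] and [28]
    Merge: [29] + [28] -> [28, 29]
    Split: [40, 4] -> [40] and [4]
    Merge: [40] + [4] -> [4, 40]
  Merge: [28, 29] + [4, 40] -> [4, 28, 29, 40]
  Split: [46, 11, 26, 14] -> [46, 11] and [26, 14]
    Split: [46, 11] -> [46] and [11]
    Merge: [46] + [11] -> [11, 46]
    Split: [26, 14] -> [26] and [14]
    Merge: [26] + [14] -> [14, 26]
  Merge: [11, 46] + [14, 26] -> [11, 14, 26, 46]
Merge: [4, 28, 29, 40] + [11, 14, 26, 46] -> [4, 11, 14, 26, 28, 29, 40, 46]

Final sorted array: [4, 11, 14, 26, 28, 29, 40, 46]

The merge sort proceeds by recursively splitting the array and merging sorted halves.
After all merges, the sorted array is [4, 11, 14, 26, 28, 29, 40, 46].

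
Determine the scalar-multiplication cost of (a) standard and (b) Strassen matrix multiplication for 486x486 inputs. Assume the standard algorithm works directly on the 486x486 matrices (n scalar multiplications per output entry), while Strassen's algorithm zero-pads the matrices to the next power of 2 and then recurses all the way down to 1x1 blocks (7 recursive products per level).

Matrix multiplication for 486x486 matrices:

Strassen's algorithm requires power-of-2 dimensions. Pad 486x486 to 512x512 (next power of 2).

Standard algorithm: 486^3 = 114791256 multiplications
Strassen's algorithm: 7^(log2(512)) = 7^9 = 40353607 multiplications
Savings: 114791256 - 40353607 = 74437649 multiplications

Standard: 114791256 multiplications (486^3). Strassen: 40353607 multiplications (7^9, after padding to 512x512). Strassen reduces 8 recursive multiplications to 7 at each level.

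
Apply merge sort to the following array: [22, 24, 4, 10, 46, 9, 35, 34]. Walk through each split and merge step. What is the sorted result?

Merge sort trace:

Split: [22, 24, 4, 10, 46, 9, 35, 34] -> [22, 24, 4, 10] and [46, 9, 35, 34]
  Split: [22, 24, 4, 10] -> [22, 24] and [4, 10]
    Split: [22, 24] -> [22] and [24]
    Merge: [22] + [24] -> [22, 24]
    Split: [4, 10] -> [4] and [10]
    Merge: [4] + [10] -> [4, 10]
  Merge: [22, 24] + [4, 10] -> [4, 10, 22, 24]
  Split: [46, 9, 35, 34] -> [46, 9] and [35, 34]
    Split: [46, 9] -> [46] and [9]
    Merge: [46] + [9] -> [9, 46]
    Split: [35, 34] -> [35] and [34]
    Merge: [35] + [34] -> [34, 35]
  Merge: [9, 46] + [34, 35] -> [9, 34, 35, 46]
Merge: [4, 10, 22, 24] + [9, 34, 35, 46] -> [4, 9, 10, 22, 24, 34, 35, 46]

Final sorted array: [4, 9, 10, 22, 24, 34, 35, 46]

The merge sort proceeds by recursively splitting the array and merging sorted halves.
After all merges, the sorted array is [4, 9, 10, 22, 24, 34, 35, 46].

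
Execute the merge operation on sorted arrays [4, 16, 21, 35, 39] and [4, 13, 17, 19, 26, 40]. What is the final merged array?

Merging process:

Compare 4 vs 4: take 4 from left. Merged: [4]
Compare 16 vs 4: take 4 from right. Merged: [4, 4]
Compare 16 vs 13: take 13 from right. Merged: [4, 4, 13]
Compare 16 vs 17: take 16 from left. Merged: [4, 4, 13, 16]
Compare 21 vs 17: take 17 from right. Merged: [4, 4, 13, 16, 17]
Compare 21 vs 19: take 19 from right. Merged: [4, 4, 13, 16, 17, 19]
Compare 21 vs 26: take 21 from left. Merged: [4, 4, 13, 16, 17, 19, 21]
Compare 35 vs 26: take 26 from right. Merged: [4, 4, 13, 16, 17, 19, 21, 26]
Compare 35 vs 40: take 35 from left. Merged: [4, 4, 13, 16, 17, 19, 21, 26, 35]
Compare 39 vs 40: take 39 from left. Merged: [4, 4, 13, 16, 17, 19, 21, 26, 35, 39]
Append remaining from right: [40]. Merged: [4, 4, 13, 16, 17, 19, 21, 26, 35, 39, 40]

Final merged array: [4, 4, 13, 16, 17, 19, 21, 26, 35, 39, 40]
Total comparisons: 10

The merged array is [4, 4, 13, 16, 17, 19, 21, 26, 35, 39, 40], requiring 10 comparisons. The merge step runs in O(n) time where n is the total number of elements.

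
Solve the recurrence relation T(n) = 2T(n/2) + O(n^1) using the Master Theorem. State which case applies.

Master Theorem for T(n) = 2T(n/2) + O(n^1):

a = 2, b = 2, c = 1
log_b(a) = log_2(2) = 1.0000

Case 2: c = 1 = log_2(2) = 1.0000
T(n) = O(n^1 log n) = O(n log n)

For T(n) = 2T(n/2) + O(n^1): log_2(2) = 1.0000. This is Case 2 of the Master Theorem (c = log_b(a), equal work at all levels), giving O(n log n).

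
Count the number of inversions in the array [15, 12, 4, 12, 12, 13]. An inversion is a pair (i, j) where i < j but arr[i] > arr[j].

Finding inversions in [15, 12, 4, 12, 12, 13]:

(0, 1): arr[0]=15 > arr[1]=12
(0, 2): arr[0]=15 > arr[2]=4
(0, 3): arr[0]=15 > arr[3]=12
(0, 4): arr[0]=15 > arr[4]=12
(0, 5): arr[0]=15 > arr[5]=13
(1, 2): arr[1]=12 > arr[2]=4

Total inversions: 6

The array has 6 inversion(s): (0,1), (0,2), (0,3), (0,4), (0,5), (1,2). Each pair (i,j) satisfies i < j and arr[i] > arr[j].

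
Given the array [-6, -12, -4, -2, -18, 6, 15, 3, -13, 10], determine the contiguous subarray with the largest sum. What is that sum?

Using Kadane's algorithm on [-6, -12, -4, -2, -18, 6, 15, 3, -13, 10]:

Scanning through the array:
Position 1 (value -12): max_ending_here = -12, max_so_far = -6
Position 2 (value -4): max_ending_here = -4, max_so_far = -4
Position 3 (value -2): max_ending_here = -2, max_so_far = -2
Position 4 (value -18): max_ending_here = -18, max_so_far = -2
Position 5 (value 6): max_ending_here = 6, max_so_far = 6
Position 6 (value 15): max_ending_here = 21, max_so_far = 21
Position 7 (value 3): max_ending_here = 24, max_so_far = 24
Position 8 (value -13): max_ending_here = 11, max_so_far = 24
Position 9 (value 10): max_ending_here = 21, max_so_far = 24

Maximum subarray: [6, 15, 3]
Maximum sum: 24

The maximum subarray is [6, 15, 3] with sum 24. This subarray runs from index 5 to index 7.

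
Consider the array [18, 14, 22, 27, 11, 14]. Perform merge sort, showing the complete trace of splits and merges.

Merge sort trace:

Split: [18, 14, 22, 27, 11, 14] -> [18, 14, 22] and [27, 11, 14]
  Split: [18, 14, 22] -> [18] and [14, 22]
    Split: [14, 22] -> [14] and [22]
    Merge: [14] + [22] -> [14, 22]
  Merge: [18] + [14, 22] -> [14, 18, 22]
  Split: [27, 11, 14] -> [27] and [11, 14]
    Split: [11, 14] -> [11] and [14]
    Merge: [11] + [14] -> [11, 14]
  Merge: [27] + [11, 14] -> [11, 14, 27]
Merge: [14, 18, 22] + [11, 14, 27] -> [11, 14, 14, 18, 22, 27]

Final sorted array: [11, 14, 14, 18, 22, 27]

The merge sort proceeds by recursively splitting the array and merging sorted halves.
After all merges, the sorted array is [11, 14, 14, 18, 22, 27].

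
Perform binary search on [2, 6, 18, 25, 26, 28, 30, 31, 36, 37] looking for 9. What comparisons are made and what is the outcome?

Binary search for 9 in [2, 6, 18, 25, 26, 28, 30, 31, 36, 37]:

lo=0, hi=9, mid=4, arr[mid]=26 -> 26 > 9, search left half
lo=0, hi=3, mid=1, arr[mid]=6 -> 6 < 9, search right half
lo=2, hi=3, mid=2, arr[mid]=18 -> 18 > 9, search left half
lo=2 > hi=1, target 9 not found

Binary search determines that 9 is not in the array after 3 comparisons. The search space was exhausted without finding the target.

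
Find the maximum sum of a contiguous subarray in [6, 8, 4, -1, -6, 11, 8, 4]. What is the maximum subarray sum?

Using Kadane's algorithm on [6, 8, 4, -1, -6, 11, 8, 4]:

Scanning through the array:
Position 1 (value 8): max_ending_here = 14, max_so_far = 14
Position 2 (value 4): max_ending_here = 18, max_so_far = 18
Position 3 (value -1): max_ending_here = 17, max_so_far = 18
Position 4 (value -6): max_ending_here = 11, max_so_far = 18
Position 5 (value 11): max_ending_here = 22, max_so_far = 22
Position 6 (value 8): max_ending_here = 30, max_so_far = 30
Position 7 (value 4): max_ending_here = 34, max_so_far = 34

Maximum subarray: [6, 8, 4, -1, -6, 11, 8, 4]
Maximum sum: 34

The maximum subarray is [6, 8, 4, -1, -6, 11, 8, 4] with sum 34. This subarray runs from index 0 to index 7.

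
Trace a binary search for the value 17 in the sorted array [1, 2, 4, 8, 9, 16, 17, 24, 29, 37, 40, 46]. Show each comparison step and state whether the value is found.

Binary search for 17 in [1, 2, 4, 8, 9, 16, 17, 24, 29, 37, 40, 46]:

lo=0, hi=11, mid=5, arr[mid]=16 -> 16 < 17, search right half
lo=6, hi=11, mid=8, arr[mid]=29 -> 29 > 17, search left half
lo=6, hi=7, mid=6, arr[mid]=17 -> Found target at index 6!

Binary search finds 17 at index 6 after 3 comparisons. The search repeatedly halves the search space by comparing with the middle element.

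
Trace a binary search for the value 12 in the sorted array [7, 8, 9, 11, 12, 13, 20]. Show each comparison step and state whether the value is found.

Binary search for 12 in [7, 8, 9, 11, 12, 13, 20]:

lo=0, hi=6, mid=3, arr[mid]=11 -> 11 < 12, search right half
lo=4, hi=6, mid=5, arr[mid]=13 -> 13 > 12, search left half
lo=4, hi=4, mid=4, arr[mid]=12 -> Found target at index 4!

Binary search finds 12 at index 4 after 3 comparisons. The search repeatedly halves the search space by comparing with the middle element.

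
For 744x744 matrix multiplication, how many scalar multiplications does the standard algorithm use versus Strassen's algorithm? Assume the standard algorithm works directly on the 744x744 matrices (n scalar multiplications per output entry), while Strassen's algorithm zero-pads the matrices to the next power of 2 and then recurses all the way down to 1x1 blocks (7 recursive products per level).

Matrix multiplication for 744x744 matrices:

Strassen's algorithm requires power-of-2 dimensions. Pad 744x744 to 1024x1024 (next power of 2).

Standard algorithm: 744^3 = 411830784 multiplications
Strassen's algorithm: 7^(log2(1024)) = 7^10 = 282475249 multiplications
Savings: 411830784 - 282475249 = 129355535 multiplications

Standard: 411830784 multiplications (744^3). Strassen: 282475249 multiplications (7^10, after padding to 1024x1024). Strassen reduces 8 recursive multiplications to 7 at each level.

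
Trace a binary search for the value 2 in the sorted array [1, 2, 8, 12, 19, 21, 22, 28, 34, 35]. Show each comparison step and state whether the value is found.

Binary search for 2 in [1, 2, 8, 12, 19, 21, 22, 28, 34, 35]:

lo=0, hi=9, mid=4, arr[mid]=19 -> 19 > 2, search left half
lo=0, hi=3, mid=1, arr[mid]=2 -> Found target at index 1!

Binary search finds 2 at index 1 after 2 comparisons. The search repeatedly halves the search space by comparing with the middle element.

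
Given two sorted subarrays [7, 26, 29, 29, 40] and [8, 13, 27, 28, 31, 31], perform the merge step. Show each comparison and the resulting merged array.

Merging process:

Compare 7 vs 8: take 7 from left. Merged: [7]
Compare 26 vs 8: take 8 from right. Merged: [7, 8]
Compare 26 vs 13: take 13 from right. Merged: [7, 8, 13]
Compare 26 vs 27: take 26 from left. Merged: [7, 8, 13, 26]
Compare 29 vs 27: take 27 from right. Merged: [7, 8, 13, 26, 27]
Compare 29 vs 28: take 28 from right. Merged: [7, 8, 13, 26, 27, 28]
Compare 29 vs 31: take 29 from left. Merged: [7, 8, 13, 26, 27, 28, 29]
Compare 29 vs 31: take 29 from left. Merged: [7, 8, 13, 26, 27, 28, 29, 29]
Compare 40 vs 31: take 31 from right. Merged: [7, 8, 13, 26, 27, 28, 29, 29, 31]
Compare 40 vs 31: take 31 from right. Merged: [7, 8, 13, 26, 27, 28, 29, 29, 31, 31]
Append remaining from left: [40]. Merged: [7, 8, 13, 26, 27, 28, 29, 29, 31, 31, 40]

Final merged array: [7, 8, 13, 26, 27, 28, 29, 29, 31, 31, 40]
Total comparisons: 10

The merged array is [7, 8, 13, 26, 27, 28, 29, 29, 31, 31, 40], requiring 10 comparisons. The merge step runs in O(n) time where n is the total number of elements.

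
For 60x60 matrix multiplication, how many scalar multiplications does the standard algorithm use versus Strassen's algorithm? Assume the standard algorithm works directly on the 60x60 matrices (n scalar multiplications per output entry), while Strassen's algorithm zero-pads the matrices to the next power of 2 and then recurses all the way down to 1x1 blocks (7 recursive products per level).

Matrix multiplication for 60x60 matrices:

Strassen's algorithm requires power-of-2 dimensions. Pad 60x60 to 64x64 (next power of 2).

Standard algorithm: 60^3 = 216000 multiplications
Strassen's algorithm: 7^(log2(64)) = 7^6 = 117649 multiplications
Savings: 216000 - 117649 = 98351 multiplications

Standard: 216000 multiplications (60^3). Strassen: 117649 multiplications (7^6, after padding to 64x64). Strassen reduces 8 recursive multiplications to 7 at each level.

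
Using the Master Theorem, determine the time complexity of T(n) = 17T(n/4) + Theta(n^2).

Master Theorem for T(n) = 17T(n/4) + O(n^2):

a = 17, b = 4, c = 2
log_b(a) = log_4(17) = 2.0437

Case 1: c = 2 < log_4(17) = 2.0437
T(n) = O(n^(log_4 17))

For T(n) = 17T(n/4) + O(n^2): log_4(17) = 2.0437. This is Case 1 of the Master Theorem (c < log_b(a), work dominated by leaves), giving O(n^(log_4 17)).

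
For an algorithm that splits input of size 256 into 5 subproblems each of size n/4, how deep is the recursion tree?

For divide and conquer with division factor 4:

Problem sizes at each level:
Level 0: 256
Level 1: 64
Level 2: 16
Level 3: 4
Level 4: 1

The root is level 0 and the size-1 base case is level 4 (the tree spans levels 0 through 4, i.e. 5 levels counting the root), so the depth is the number of divisions: log_4(256) = 4

The recursion tree depth is log_4(256) = 4. At each level, the problem size is divided by 4, so it takes 4 divisions to reduce to a base case of size 1. The algorithm makes 5 recursive calls at each level.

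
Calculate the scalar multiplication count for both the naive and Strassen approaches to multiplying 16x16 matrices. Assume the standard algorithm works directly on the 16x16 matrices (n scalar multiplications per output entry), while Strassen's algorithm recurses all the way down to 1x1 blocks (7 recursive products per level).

Matrix multiplication for 16x16 matrices:

Standard algorithm: 16^3 = 4096 multiplications
Strassen's algorithm: 7^(log2(16)) = 7^4 = 2401 multiplications
Savings: 4096 - 2401 = 1695 multiplications

Standard: 4096 multiplications (16^3). Strassen: 2401 multiplications (7^4). Strassen reduces 8 recursive multiplications to 7 at each level.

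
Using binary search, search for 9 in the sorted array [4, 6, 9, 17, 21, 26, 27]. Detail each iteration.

Binary search for 9 in [4, 6, 9, 17, 21, 26, 27]:

lo=0, hi=6, mid=3, arr[mid]=17 -> 17 > 9, search left half
lo=0, hi=2, mid=1, arr[mid]=6 -> 6 < 9, search right half
lo=2, hi=2, mid=2, arr[mid]=9 -> Found target at index 2!

Binary search finds 9 at index 2 after 3 comparisons. The search repeatedly halves the search space by comparing with the middle element.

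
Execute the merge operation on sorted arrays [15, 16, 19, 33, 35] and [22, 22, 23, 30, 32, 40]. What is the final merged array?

Merging process:

Compare 15 vs 22: take 15 from left. Merged: [15]
Compare 16 vs 22: take 16 from left. Merged: [15, 16]
Compare 19 vs 22: take 19 from left. Merged: [15, 16, 19]
Compare 33 vs 22: take 22 from right. Merged: [15, 16, 19, 22]
Compare 33 vs 22: take 22 from right. Merged: [15, 16, 19, 22, 22]
Compare 33 vs 23: take 23 from right. Merged: [15, 16, 19, 22, 22, 23]
Compare 33 vs 30: take 30 from right. Merged: [15, 16, 19, 22, 22, 23, 30]
Compare 33 vs 32: take 32 from right. Merged: [15, 16, 19, 22, 22, 23, 30, 32]
Compare 33 vs 40: take 33 from left. Merged: [15, 16, 19, 22, 22, 23, 30, 32, 33]
Compare 35 vs 40: take 35 from left. Merged: [15, 16, 19, 22, 22, 23, 30, 32, 33, 35]
Append remaining from right: [40]. Merged: [15, 16, 19, 22, 22, 23, 30, 32, 33, 35, 40]

Final merged array: [15, 16, 19, 22, 22, 23, 30, 32, 33, 35, 40]
Total comparisons: 10

The merged array is [15, 16, 19, 22, 22, 23, 30, 32, 33, 35, 40], requiring 10 comparisons. The merge step runs in O(n) time where n is the total number of elements.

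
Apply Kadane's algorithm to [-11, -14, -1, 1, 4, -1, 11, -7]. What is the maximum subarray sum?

Using Kadane's algorithm on [-11, -14, -1, 1, 4, -1, 11, -7]:

Scanning through the array:
Position 1 (value -14): max_ending_here = -14, max_so_far = -11
Position 2 (value -1): max_ending_here = -1, max_so_far = -1
Position 3 (value 1): max_ending_here = 1, max_so_far = 1
Position 4 (value 4): max_ending_here = 5, max_so_far = 5
Position 5 (value -1): max_ending_here = 4, max_so_far = 5
Position 6 (value 11): max_ending_here = 15, max_so_far = 15
Position 7 (value -7): max_ending_here = 8, max_so_far = 15

Maximum subarray: [1, 4, -1, 11]
Maximum sum: 15

The maximum subarray is [1, 4, -1, 11] with sum 15. This subarray runs from index 3 to index 6.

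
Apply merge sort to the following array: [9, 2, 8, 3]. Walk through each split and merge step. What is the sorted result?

Merge sort trace:

Split: [9, 2, 8, 3] -> [9, 2] and [8, 3]
  Split: [9, 2] -> [9] and [2]
  Merge: [9] + [2] -> [2, 9]
  Split: [8, 3] -> [8] and [3]
  Merge: [8] + [3] -> [3, 8]
Merge: [2, 9] + [3, 8] -> [2, 3, 8, 9]

Final sorted array: [2, 3, 8, 9]

The merge sort proceeds by recursively splitting the array and merging sorted halves.
After all merges, the sorted array is [2, 3, 8, 9].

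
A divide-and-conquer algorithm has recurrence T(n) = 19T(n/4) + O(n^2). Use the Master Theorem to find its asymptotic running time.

Master Theorem for T(n) = 19T(n/4) + O(n^2):

a = 19, b = 4, c = 2
log_b(a) = log_4(19) = 2.1240

Case 1: c = 2 < log_4(19) = 2.1240
T(n) = O(n^(log_4 19))

For T(n) = 19T(n/4) + O(n^2): log_4(19) = 2.1240. This is Case 1 of the Master Theorem (c < log_b(a), work dominated by leaves), giving O(n^(log_4 19)).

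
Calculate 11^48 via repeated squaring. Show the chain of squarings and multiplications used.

Computing 11^48 by squaring (build up from 11^1; each line after the first costs one multiplication):

11^1 = 11
11^2 = (11^1)^2 = 11^2 = 121
11^3 = 11 * 11^2 = 11 * 121 = 1331
11^6 = (11^3)^2 = 1331^2 = 1771561
11^12 = (11^6)^2 = 1771561^2 = 3138428376721
11^24 = (11^12)^2 = 3138428376721^2 = 9849732675807611094711841
11^48 = (11^24)^2 = 9849732675807611094711841^2 = 97017233784872162402203715694511008214034825609281

Result: 97017233784872162402203715694511008214034825609281
Multiplications needed: 6 (6 lines after 11^1)

11^48 = 97017233784872162402203715694511008214034825609281. Using exponentiation by squaring, this requires 6 multiplications. The key idea: if the exponent is even, square the half-power; if odd, multiply by the base once.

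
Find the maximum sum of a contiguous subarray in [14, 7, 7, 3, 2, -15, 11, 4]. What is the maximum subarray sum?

Using Kadane's algorithm on [14, 7, 7, 3, 2, -15, 11, 4]:

Scanning through the array:
Position 1 (value 7): max_ending_here = 21, max_so_far = 21
Position 2 (value 7): max_ending_here = 28, max_so_far = 28
Position 3 (value 3): max_ending_here = 31, max_so_far = 31
Position 4 (value 2): max_ending_here = 33, max_so_far = 33
Position 5 (value -15): max_ending_here = 18, max_so_far = 33
Position 6 (value 11): max_ending_here = 29, max_so_far = 33
Position 7 (value 4): max_ending_here = 33, max_so_far = 33

Maximum subarray: [14, 7, 7, 3, 2]
Maximum sum: 33

The maximum subarray is [14, 7, 7, 3, 2] with sum 33. This subarray runs from index 0 to index 4.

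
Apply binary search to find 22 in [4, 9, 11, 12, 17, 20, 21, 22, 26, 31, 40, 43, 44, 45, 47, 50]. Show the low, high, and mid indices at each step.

Binary search for 22 in [4, 9, 11, 12, 17, 20, 21, 22, 26, 31, 40, 43, 44, 45, 47, 50]:

lo=0, hi=15, mid=7, arr[mid]=22 -> Found target at index 7!

Binary search finds 22 at index 7 after 1 comparisons. The search repeatedly halves the search space by comparing with the middle element.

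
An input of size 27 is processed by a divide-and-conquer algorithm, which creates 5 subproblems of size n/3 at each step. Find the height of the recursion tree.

For divide and conquer with division factor 3:

Problem sizes at each level:
Level 0: 27
Level 1: 9
Level 2: 3
Level 3: 1

The root is level 0 and the size-1 base case is level 3 (the tree spans levels 0 through 3, i.e. 4 levels counting the root), so the depth is the number of divisions: log_3(27) = 3

The recursion tree depth is log_3(27) = 3. At each level, the problem size is divided by 3, so it takes 3 divisions to reduce to a base case of size 1. The algorithm makes 5 recursive calls at each level.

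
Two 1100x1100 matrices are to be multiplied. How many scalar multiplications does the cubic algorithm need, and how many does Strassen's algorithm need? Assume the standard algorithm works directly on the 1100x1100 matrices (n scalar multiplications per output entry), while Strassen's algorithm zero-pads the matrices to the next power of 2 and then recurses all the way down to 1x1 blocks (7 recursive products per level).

Matrix multiplication for 1100x1100 matrices:

Strassen's algorithm requires power-of-2 dimensions. Pad 1100x1100 to 2048x2048 (next power of 2).

Standard algorithm: 1100^3 = 1331000000 multiplications
Strassen's algorithm: 7^(log2(2048)) = 7^11 = 1977326743 multiplications
Difference: 1331000000 - 1977326743 = -646326743 (Strassen uses MORE here due to padding overhead — for small or just-over-power-of-2 n, padding can outweigh the per-level savings)

Standard: 1331000000 multiplications (1100^3). Strassen: 1977326743 multiplications (7^11, after padding to 2048x2048). Strassen reduces 8 recursive multiplications to 7 at each level.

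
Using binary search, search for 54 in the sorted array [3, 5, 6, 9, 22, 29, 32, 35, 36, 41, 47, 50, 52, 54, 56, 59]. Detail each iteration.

Binary search for 54 in [3, 5, 6, 9, 22, 29, 32, 35, 36, 41, 47, 50, 52, 54, 56, 59]:

lo=0, hi=15, mid=7, arr[mid]=35 -> 35 < 54, search right half
lo=8, hi=15, mid=11, arr[mid]=50 -> 50 < 54, search right half
lo=12, hi=15, mid=13, arr[mid]=54 -> Found target at index 13!

Binary search finds 54 at index 13 after 3 comparisons. The search repeatedly halves the search space by comparing with the middle element.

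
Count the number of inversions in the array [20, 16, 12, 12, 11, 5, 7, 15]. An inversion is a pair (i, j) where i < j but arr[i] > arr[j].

Finding inversions in [20, 16, 12, 12, 11, 5, 7, 15]:

(0, 1): arr[0]=20 > arr[1]=16
(0, 2): arr[0]=20 > arr[2]=12
(0, 3): arr[0]=20 > arr[3]=12
(0, 4): arr[0]=20 > arr[4]=11
(0, 5): arr[0]=20 > arr[5]=5
(0, 6): arr[0]=20 > arr[6]=7
(0, 7): arr[0]=20 > arr[7]=15
(1, 2): arr[1]=16 > arr[2]=12
(1, 3): arr[1]=16 > arr[3]=12
(1, 4): arr[1]=16 > arr[4]=11
(1, 5): arr[1]=16 > arr[5]=5
(1, 6): arr[1]=16 > arr[6]=7
(1, 7): arr[1]=16 > arr[7]=15
(2, 4): arr[2]=12 > arr[4]=11
(2, 5): arr[2]=12 > arr[5]=5
(2, 6): arr[2]=12 > arr[6]=7
(3, 4): arr[3]=12 > arr[4]=11
(3, 5): arr[3]=12 > arr[5]=5
(3, 6): arr[3]=12 > arr[6]=7
(4, 5): arr[4]=11 > arr[5]=5
(4, 6): arr[4]=11 > arr[6]=7

Total inversions: 21

The array has 21 inversion(s): (0,1), (0,2), (0,3), (0,4), (0,5), (0,6), (0,7), (1,2), (1,3), (1,4), (1,5), (1,6), (1,7), (2,4), (2,5), (2,6), (3,4), (3,5), (3,6), (4,5), (4,6). Each pair (i,j) satisfies i < j and arr[i] > arr[j].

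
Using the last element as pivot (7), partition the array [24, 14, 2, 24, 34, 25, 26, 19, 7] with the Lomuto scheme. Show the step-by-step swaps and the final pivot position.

Lomuto partition with pivot = 7:

Initial array: [24, 14, 2, 24, 34, 25, 26, 19, 7]

arr[0]=24 > 7: no swap
arr[1]=14 > 7: no swap
arr[2]=2 <= 7: swap with position 0, array becomes [2, 14, 24, 24, 34, 25, 26, 19, 7]
arr[3]=24 > 7: no swap
arr[4]=34 > 7: no swap
arr[5]=25 > 7: no swap
arr[6]=26 > 7: no swap
arr[7]=19 > 7: no swap

Place pivot at position 1: [2, 7, 24, 24, 34, 25, 26, 19, 14]
Pivot position: 1

After partitioning with pivot 7, the array becomes [2, 7, 24, 24, 34, 25, 26, 19, 14]. The pivot is placed at index 1. All elements to the left of the pivot are <= 7, and all elements to the right are > 7.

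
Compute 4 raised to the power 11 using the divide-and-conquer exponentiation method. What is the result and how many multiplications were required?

Computing 4^11 by squaring (build up from 4^1; each line after the first costs one multiplication):

4^1 = 4
4^2 = (4^1)^2 = 4^2 = 16
4^4 = (4^2)^2 = 16^2 = 256
4^5 = 4 * 4^4 = 4 * 256 = 1024
4^10 = (4^5)^2 = 1024^2 = 1048576
4^11 = 4 * 4^10 = 4 * 1048576 = 4194304

Result: 4194304
Multiplications needed: 5 (5 lines after 4^1)

4^11 = 4194304. Using exponentiation by squaring, this requires 5 multiplications. The key idea: if the exponent is even, square the half-power; if odd, multiply by the base once.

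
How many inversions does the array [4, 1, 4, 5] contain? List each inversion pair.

Finding inversions in [4, 1, 4, 5]:

(0, 1): arr[0]=4 > arr[1]=1

Total inversions: 1

The array has 1 inversion(s): (0,1). Each pair (i,j) satisfies i < j and arr[i] > arr[j].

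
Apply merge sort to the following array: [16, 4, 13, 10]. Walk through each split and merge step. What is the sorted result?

Merge sort trace:

Split: [16, 4, 13, 10] -> [16, 4] and [13, 10]
  Split: [16, 4] -> [16] and [4]
  Merge: [16] + [4] -> [4, 16]
  Split: [13, 10] -> [13] and [10]
  Merge: [13] + [10] -> [10, 13]
Merge: [4, 16] + [10, 13] -> [4, 10, 13, 16]

Final sorted array: [4, 10, 13, 16]

The merge sort proceeds by recursively splitting the array and merging sorted halves.
After all merges, the sorted array is [4, 10, 13, 16].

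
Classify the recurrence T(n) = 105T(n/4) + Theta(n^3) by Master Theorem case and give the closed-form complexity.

Master Theorem for T(n) = 105T(n/4) + O(n^3):

a = 105, b = 4, c = 3
log_b(a) = log_4(105) = 3.3571

Case 1: c = 3 < log_4(105) = 3.3571
T(n) = O(n^(log_4 105))

For T(n) = 105T(n/4) + O(n^3): log_4(105) = 3.3571. This is Case 1 of the Master Theorem (c < log_b(a), work dominated by leaves), giving O(n^(log_4 105)).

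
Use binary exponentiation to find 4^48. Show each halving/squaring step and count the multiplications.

Computing 4^48 by squaring (build up from 4^1; each line after the first costs one multiplication):

4^1 = 4
4^2 = (4^1)^2 = 4^2 = 16
4^3 = 4 * 4^2 = 4 * 16 = 64
4^6 = (4^3)^2 = 64^2 = 4096
4^12 = (4^6)^2 = 4096^2 = 16777216
4^24 = (4^12)^2 = 16777216^2 = 281474976710656
4^48 = (4^24)^2 = 281474976710656^2 = 79228162514264337593543950336

Result: 79228162514264337593543950336
Multiplications needed: 6 (6 lines after 4^1)

4^48 = 79228162514264337593543950336. Using exponentiation by squaring, this requires 6 multiplications. The key idea: if the exponent is even, square the half-power; if odd, multiply by the base once.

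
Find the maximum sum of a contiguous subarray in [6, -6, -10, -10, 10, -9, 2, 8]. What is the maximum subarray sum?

Using Kadane's algorithm on [6, -6, -10, -10, 10, -9, 2, 8]:

Scanning through the array:
Position 1 (value -6): max_ending_here = 0, max_so_far = 6
Position 2 (value -10): max_ending_here = -10, max_so_far = 6
Position 3 (value -10): max_ending_here = -10, max_so_far = 6
Position 4 (value 10): max_ending_here = 10, max_so_far = 10
Position 5 (value -9): max_ending_here = 1, max_so_far = 10
Position 6 (value 2): max_ending_here = 3, max_so_far = 10
Position 7 (value 8): max_ending_here = 11, max_so_far = 11

Maximum subarray: [10, -9, 2, 8]
Maximum sum: 11

The maximum subarray is [10, -9, 2, 8] with sum 11. This subarray runs from index 4 to index 7.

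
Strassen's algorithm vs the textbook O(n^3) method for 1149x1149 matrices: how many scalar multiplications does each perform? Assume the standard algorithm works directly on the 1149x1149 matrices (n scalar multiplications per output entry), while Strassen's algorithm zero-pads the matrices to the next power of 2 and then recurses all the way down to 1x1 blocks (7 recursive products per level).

Matrix multiplication for 1149x1149 matrices:

Strassen's algorithm requires power-of-2 dimensions. Pad 1149x1149 to 2048x2048 (next power of 2).

Standard algorithm: 1149^3 = 1516910949 multiplications
Strassen's algorithm: 7^(log2(2048)) = 7^11 = 1977326743 multiplications
Difference: 1516910949 - 1977326743 = -460415794 (Strassen uses MORE here due to padding overhead — for small or just-over-power-of-2 n, padding can outweigh the per-level savings)

Standard: 1516910949 multiplications (1149^3). Strassen: 1977326743 multiplications (7^11, after padding to 2048x2048). Strassen reduces 8 recursive multiplications to 7 at each level.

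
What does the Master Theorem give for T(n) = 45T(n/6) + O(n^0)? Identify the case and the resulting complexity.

Master Theorem for T(n) = 45T(n/6) + O(n^0):

a = 45, b = 6, c = 0
log_b(a) = log_6(45) = 2.1245

Case 1: c = 0 < log_6(45) = 2.1245
T(n) = O(n^(log_6 45))

For T(n) = 45T(n/6) + O(n^0): log_6(45) = 2.1245. This is Case 1 of the Master Theorem (c < log_b(a), work dominated by leaves), giving O(n^(log_6 45)).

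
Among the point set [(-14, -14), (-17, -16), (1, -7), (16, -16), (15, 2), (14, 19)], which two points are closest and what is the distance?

Computing all pairwise distances among 6 points:

d((-14, -14), (-17, -16)) = 3.6056 <-- minimum
d((-14, -14), (1, -7)) = 16.5529
d((-14, -14), (16, -16)) = 30.0666
d((-14, -14), (15, 2)) = 33.121
d((-14, -14), (14, 19)) = 43.2782
d((-17, -16), (1, -7)) = 20.1246
d((-17, -16), (16, -16)) = 33.0
d((-17, -16), (15, 2)) = 36.7151
d((-17, -16), (14, 19)) = 46.7547
d((1, -7), (16, -16)) = 17.4929
d((1, -7), (15, 2)) = 16.6433
d((1, -7), (14, 19)) = 29.0689
d((16, -16), (15, 2)) = 18.0278
d((16, -16), (14, 19)) = 35.0571
d((15, 2), (14, 19)) = 17.0294

Closest pair: (-14, -14) and (-17, -16) with distance 3.6056

The closest pair is (-14, -14) and (-17, -16) with Euclidean distance 3.6056. For 6 points, brute-force pairwise comparison is shown above. For large n, the divide-and-conquer algorithm (sort by x, recurse on halves, check the dividing strip) achieves O(n log n).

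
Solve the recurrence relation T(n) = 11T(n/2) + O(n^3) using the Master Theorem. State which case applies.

Master Theorem for T(n) = 11T(n/2) + O(n^3):

a = 11, b = 2, c = 3
log_b(a) = log_2(11) = 3.4594

Case 1: c = 3 < log_2(11) = 3.4594
T(n) = O(n^(log_2 11))

For T(n) = 11T(n/2) + O(n^3): log_2(11) = 3.4594. This is Case 1 of the Master Theorem (c < log_b(a), work dominated by leaves), giving O(n^(log_2 11)).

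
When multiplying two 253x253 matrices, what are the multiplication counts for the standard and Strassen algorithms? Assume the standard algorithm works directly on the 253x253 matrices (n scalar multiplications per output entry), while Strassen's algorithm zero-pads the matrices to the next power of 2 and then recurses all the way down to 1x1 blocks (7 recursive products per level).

Matrix multiplication for 253x253 matrices:

Strassen's algorithm requires power-of-2 dimensions. Pad 253x253 to 256x256 (next power of 2).

Standard algorithm: 253^3 = 16194277 multiplications
Strassen's algorithm: 7^(log2(256)) = 7^8 = 5764801 multiplications
Savings: 16194277 - 5764801 = 10429476 multiplications

Standard: 16194277 multiplications (253^3). Strassen: 5764801 multiplications (7^8, after padding to 256x256). Strassen reduces 8 recursive multiplications to 7 at each level.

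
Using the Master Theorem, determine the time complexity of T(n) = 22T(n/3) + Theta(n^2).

Master Theorem for T(n) = 22T(n/3) + O(n^2):

a = 22, b = 3, c = 2
log_b(a) = log_3(22) = 2.8136

Case 1: c = 2 < log_3(22) = 2.8136
T(n) = O(n^(log_3 22))

For T(n) = 22T(n/3) + O(n^2): log_3(22) = 2.8136. This is Case 1 of the Master Theorem (c < log_b(a), work dominated by leaves), giving O(n^(log_3 22)).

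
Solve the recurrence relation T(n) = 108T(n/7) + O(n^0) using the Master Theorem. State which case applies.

Master Theorem for T(n) = 108T(n/7) + O(n^0):

a = 108, b = 7, c = 0
log_b(a) = log_7(108) = 2.4061

Case 1: c = 0 < log_7(108) = 2.4061
T(n) = O(n^(log_7 108))

For T(n) = 108T(n/7) + O(n^0): log_7(108) = 2.4061. This is Case 1 of the Master Theorem (c < log_b(a), work dominated by leaves), giving O(n^(log_7 108)).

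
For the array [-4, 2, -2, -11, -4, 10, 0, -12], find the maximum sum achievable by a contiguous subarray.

Using Kadane's algorithm on [-4, 2, -2, -11, -4, 10, 0, -12]:

Scanning through the array:
Position 1 (value 2): max_ending_here = 2, max_so_far = 2
Position 2 (value -2): max_ending_here = 0, max_so_far = 2
Position 3 (value -11): max_ending_here = -11, max_so_far = 2
Position 4 (value -4): max_ending_here = -4, max_so_far = 2
Position 5 (value 10): max_ending_here = 10, max_so_far = 10
Position 6 (value 0): max_ending_here = 10, max_so_far = 10
Position 7 (value -12): max_ending_here = -2, max_so_far = 10

Maximum subarray: [10]
Maximum sum: 10

The maximum subarray is [10] with sum 10. This subarray runs from index 5 to index 5.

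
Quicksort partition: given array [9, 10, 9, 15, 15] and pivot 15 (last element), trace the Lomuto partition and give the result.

Lomuto partition with pivot = 15:

Initial array: [9, 10, 9, 15, 15]

arr[0]=9 <= 15: swap with position 0, array becomes [9, 10, 9, 15, 15]
arr[1]=10 <= 15: swap with position 1, array becomes [9, 10, 9, 15, 15]
arr[2]=9 <= 15: swap with position 2, array becomes [9, 10, 9, 15, 15]
arr[3]=15 <= 15: swap with position 3, array becomes [9, 10, 9, 15, 15]

Place pivot at position 4: [9, 10, 9, 15, 15]
Pivot position: 4

After partitioning with pivot 15, the array becomes [9, 10, 9, 15, 15]. The pivot is placed at index 4. All elements to the left of the pivot are <= 15, and all elements to the right are > 15.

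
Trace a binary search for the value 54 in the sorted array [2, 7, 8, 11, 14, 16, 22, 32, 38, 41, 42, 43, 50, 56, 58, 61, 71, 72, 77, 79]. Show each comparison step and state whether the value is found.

Binary search for 54 in [2, 7, 8, 11, 14, 16, 22, 32, 38, 41, 42, 43, 50, 56, 58, 61, 71, 72, 77, 79]:

lo=0, hi=19, mid=9, arr[mid]=41 -> 41 < 54, search right half
lo=10, hi=19, mid=14, arr[mid]=58 -> 58 > 54, search left half
lo=10, hi=13, mid=11, arr[mid]=43 -> 43 < 54, search right half
lo=12, hi=13, mid=12, arr[mid]=50 -> 50 < 54, search right half
lo=13, hi=13, mid=13, arr[mid]=56 -> 56 > 54, search left half
lo=13 > hi=12, target 54 not found

Binary search determines that 54 is not in the array after 5 comparisons. The search space was exhausted without finding the target.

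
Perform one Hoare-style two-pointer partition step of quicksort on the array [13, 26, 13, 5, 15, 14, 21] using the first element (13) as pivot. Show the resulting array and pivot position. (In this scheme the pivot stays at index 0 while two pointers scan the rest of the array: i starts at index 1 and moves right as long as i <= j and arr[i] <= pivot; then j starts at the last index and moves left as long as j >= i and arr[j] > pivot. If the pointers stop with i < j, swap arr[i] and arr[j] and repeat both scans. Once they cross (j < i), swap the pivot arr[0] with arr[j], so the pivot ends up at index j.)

Hoare-style two-pointer partition with pivot = 13:

Initial array: [13, 26, 13, 5, 15, 14, 21]

Pointers start at i = 1, j = 6.
i stops at index 1 (arr[1]=26 > 13), j stops at index 3 (arr[3]=5 <= 13): swap arr[1] and arr[3], array becomes [13, 5, 13, 26, 15, 14, 21]
i ends at 3, j ends at 2: the pointers have crossed (j < i), so scanning stops.

Swap pivot arr[0] with arr[2] to place pivot at position 2: [13, 5, 13, 26, 15, 14, 21]
Pivot position: 2

After partitioning with pivot 13, the array becomes [13, 5, 13, 26, 15, 14, 21]. The pivot is placed at index 2. All elements to the left of the pivot are <= 13, and all elements to the right are > 13.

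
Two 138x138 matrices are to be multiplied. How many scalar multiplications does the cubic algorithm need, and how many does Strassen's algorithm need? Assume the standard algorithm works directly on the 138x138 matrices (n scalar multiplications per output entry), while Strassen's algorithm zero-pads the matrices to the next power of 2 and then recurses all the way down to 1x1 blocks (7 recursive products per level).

Matrix multiplication for 138x138 matrices:

Strassen's algorithm requires power-of-2 dimensions. Pad 138x138 to 256x256 (next power of 2).

Standard algorithm: 138^3 = 2628072 multiplications
Strassen's algorithm: 7^(log2(256)) = 7^8 = 5764801 multiplications
Difference: 2628072 - 5764801 = -3136729 (Strassen uses MORE here due to padding overhead — for small or just-over-power-of-2 n, padding can outweigh the per-level savings)

Standard: 2628072 multiplications (138^3). Strassen: 5764801 multiplications (7^8, after padding to 256x256). Strassen reduces 8 recursive multiplications to 7 at each level.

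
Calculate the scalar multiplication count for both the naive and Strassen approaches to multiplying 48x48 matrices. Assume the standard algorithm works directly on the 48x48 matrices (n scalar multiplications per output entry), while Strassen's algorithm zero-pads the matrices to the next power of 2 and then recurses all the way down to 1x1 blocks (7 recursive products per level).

Matrix multiplication for 48x48 matrices:

Strassen's algorithm requires power-of-2 dimensions. Pad 48x48 to 64x64 (next power of 2).

Standard algorithm: 48^3 = 110592 multiplications
Strassen's algorithm: 7^(log2(64)) = 7^6 = 117649 multiplications
Difference: 110592 - 117649 = -7057 (Strassen uses MORE here due to padding overhead — for small or just-over-power-of-2 n, padding can outweigh the per-level savings)

Standard: 110592 multiplications (48^3). Strassen: 117649 multiplications (7^6, after padding to 64x64). Strassen reduces 8 recursive multiplications to 7 at each level.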